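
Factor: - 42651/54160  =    -  63/80= - 2^(-4)*3^2*5^( - 1 )*7^1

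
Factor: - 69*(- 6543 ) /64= 451467/64 = 2^( - 6)*3^3*23^1*727^1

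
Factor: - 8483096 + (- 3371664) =-11854760 = - 2^3*5^1*296369^1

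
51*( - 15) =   -  765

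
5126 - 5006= 120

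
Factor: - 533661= - 3^1*177887^1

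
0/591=0= 0.00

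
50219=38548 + 11671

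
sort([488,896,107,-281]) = [ - 281, 107, 488, 896 ]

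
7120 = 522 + 6598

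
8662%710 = 142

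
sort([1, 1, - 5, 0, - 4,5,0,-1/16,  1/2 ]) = [ - 5, - 4, - 1/16,0,0, 1/2, 1, 1,  5]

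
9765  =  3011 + 6754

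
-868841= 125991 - 994832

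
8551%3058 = 2435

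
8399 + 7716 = 16115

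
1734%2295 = 1734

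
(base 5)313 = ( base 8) 123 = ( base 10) 83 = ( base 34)2F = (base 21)3K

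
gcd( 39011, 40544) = 7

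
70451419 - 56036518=14414901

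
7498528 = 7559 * 992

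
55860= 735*76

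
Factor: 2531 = 2531^1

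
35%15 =5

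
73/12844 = 73/12844 = 0.01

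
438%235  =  203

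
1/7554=1/7554= 0.00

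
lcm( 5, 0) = 0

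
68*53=3604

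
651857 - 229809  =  422048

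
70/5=14 = 14.00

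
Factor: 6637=6637^1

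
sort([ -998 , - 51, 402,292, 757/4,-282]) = [ -998,-282, - 51, 757/4, 292,402] 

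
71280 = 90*792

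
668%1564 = 668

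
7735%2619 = 2497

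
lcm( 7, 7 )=7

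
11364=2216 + 9148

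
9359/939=9359/939=9.97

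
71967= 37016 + 34951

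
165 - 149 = 16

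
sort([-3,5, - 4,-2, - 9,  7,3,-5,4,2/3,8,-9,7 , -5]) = [  -  9, - 9, - 5,-5, - 4,  -  3, -2,2/3, 3, 4,5,7,  7,8] 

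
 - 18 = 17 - 35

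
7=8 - 1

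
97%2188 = 97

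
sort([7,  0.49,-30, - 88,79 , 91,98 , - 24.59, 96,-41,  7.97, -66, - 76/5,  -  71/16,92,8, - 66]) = [  -  88, - 66, - 66, - 41,-30,-24.59, - 76/5, - 71/16,0.49,7,7.97, 8, 79,91,92,96, 98 ] 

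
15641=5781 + 9860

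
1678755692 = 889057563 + 789698129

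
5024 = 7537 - 2513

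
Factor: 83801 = 47^1 * 1783^1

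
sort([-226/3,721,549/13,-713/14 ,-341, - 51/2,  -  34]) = [-341 , - 226/3,  -  713/14, - 34 ,-51/2, 549/13,721 ] 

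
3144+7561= 10705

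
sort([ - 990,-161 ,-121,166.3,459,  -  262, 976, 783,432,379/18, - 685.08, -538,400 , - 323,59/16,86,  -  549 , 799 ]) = [ - 990,-685.08, - 549, - 538,-323 , - 262, - 161, - 121, 59/16 , 379/18,86, 166.3,400,432,  459,783 , 799,  976]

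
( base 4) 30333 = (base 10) 831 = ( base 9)1123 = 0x33f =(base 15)3A6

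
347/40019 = 347/40019 = 0.01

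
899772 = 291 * 3092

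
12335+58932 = 71267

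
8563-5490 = 3073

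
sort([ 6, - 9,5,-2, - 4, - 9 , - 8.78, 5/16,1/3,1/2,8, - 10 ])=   [ - 10 , - 9,-9, - 8.78, - 4, - 2,5/16, 1/3,1/2,5, 6,8]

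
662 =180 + 482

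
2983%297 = 13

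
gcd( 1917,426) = 213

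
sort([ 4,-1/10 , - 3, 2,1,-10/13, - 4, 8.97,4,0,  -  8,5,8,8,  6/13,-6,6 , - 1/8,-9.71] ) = [- 9.71,-8,  -  6,-4,-3,  -  10/13, - 1/8, - 1/10,  0,6/13,1,2 , 4 , 4, 5,6, 8 , 8, 8.97 ]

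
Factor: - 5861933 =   -  7^1*11^1*76129^1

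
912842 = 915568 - 2726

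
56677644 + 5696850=62374494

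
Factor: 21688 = 2^3*2711^1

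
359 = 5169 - 4810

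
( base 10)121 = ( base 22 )5b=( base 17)72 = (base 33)3m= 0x79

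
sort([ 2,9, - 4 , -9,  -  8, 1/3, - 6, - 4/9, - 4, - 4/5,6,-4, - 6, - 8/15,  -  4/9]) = [- 9, - 8, - 6, - 6, - 4, - 4,-4,  -  4/5,-8/15, - 4/9,- 4/9, 1/3,2, 6,  9 ]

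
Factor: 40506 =2^1*3^1*43^1*157^1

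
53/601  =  53/601   =  0.09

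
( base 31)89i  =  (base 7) 32165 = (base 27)APK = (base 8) 17461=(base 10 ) 7985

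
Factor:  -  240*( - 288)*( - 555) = -2^9*3^4*5^2*37^1 = - 38361600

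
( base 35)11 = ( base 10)36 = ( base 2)100100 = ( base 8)44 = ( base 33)13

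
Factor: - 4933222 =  - 2^1* 7^2*71^1*709^1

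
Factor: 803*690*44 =24379080= 2^3*3^1*5^1*11^2*23^1*73^1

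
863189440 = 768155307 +95034133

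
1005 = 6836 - 5831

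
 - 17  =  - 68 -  - 51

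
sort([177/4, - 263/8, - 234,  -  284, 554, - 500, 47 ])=[-500, - 284, - 234, - 263/8,177/4,47 , 554]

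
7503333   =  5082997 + 2420336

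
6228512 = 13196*472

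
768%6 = 0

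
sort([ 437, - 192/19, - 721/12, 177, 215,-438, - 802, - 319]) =[  -  802,-438, - 319, - 721/12, -192/19,177 , 215  ,  437]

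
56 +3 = 59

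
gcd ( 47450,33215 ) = 4745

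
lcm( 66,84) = 924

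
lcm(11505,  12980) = 506220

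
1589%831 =758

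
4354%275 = 229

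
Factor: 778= 2^1*389^1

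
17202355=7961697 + 9240658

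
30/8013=10/2671 = 0.00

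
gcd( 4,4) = 4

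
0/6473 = 0 = 0.00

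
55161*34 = 1875474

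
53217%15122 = 7851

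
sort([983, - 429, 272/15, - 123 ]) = [ - 429,-123,272/15, 983 ]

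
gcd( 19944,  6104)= 8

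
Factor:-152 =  - 2^3 *19^1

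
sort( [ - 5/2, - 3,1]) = [ - 3, - 5/2 , 1] 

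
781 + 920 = 1701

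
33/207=11/69 = 0.16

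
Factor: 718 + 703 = 1421 = 7^2*29^1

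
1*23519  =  23519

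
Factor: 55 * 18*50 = 2^2*3^2*5^3*11^1 = 49500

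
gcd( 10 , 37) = 1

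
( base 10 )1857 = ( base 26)2jb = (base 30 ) 21r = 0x741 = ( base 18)5d3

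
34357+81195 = 115552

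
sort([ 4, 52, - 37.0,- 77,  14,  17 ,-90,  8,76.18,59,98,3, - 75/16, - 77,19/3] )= [ - 90, - 77, - 77, - 37.0 ,-75/16,  3,4, 19/3,8, 14 , 17,52, 59, 76.18, 98]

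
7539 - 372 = 7167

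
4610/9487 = 4610/9487=0.49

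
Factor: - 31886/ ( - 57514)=107^1*193^(  -  1 ) = 107/193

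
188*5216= 980608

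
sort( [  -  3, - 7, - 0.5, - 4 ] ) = [ - 7,  -  4, - 3, -0.5] 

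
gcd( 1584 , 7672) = 8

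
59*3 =177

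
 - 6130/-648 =3065/324  =  9.46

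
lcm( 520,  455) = 3640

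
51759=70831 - 19072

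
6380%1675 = 1355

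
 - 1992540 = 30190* (- 66) 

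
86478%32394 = 21690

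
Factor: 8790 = 2^1 * 3^1*5^1*293^1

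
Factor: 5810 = 2^1*5^1*7^1*83^1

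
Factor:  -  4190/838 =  - 5 = - 5^1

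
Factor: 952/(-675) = -2^3 * 3^( - 3)*5^( - 2 )*7^1*17^1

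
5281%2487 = 307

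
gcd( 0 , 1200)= 1200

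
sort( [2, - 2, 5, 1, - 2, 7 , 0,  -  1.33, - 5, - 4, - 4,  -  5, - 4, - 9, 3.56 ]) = [  -  9,-5, - 5, - 4, - 4 ,  -  4 , - 2, - 2, - 1.33, 0,1,2,3.56,5, 7] 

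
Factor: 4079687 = 4079687^1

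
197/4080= 197/4080=0.05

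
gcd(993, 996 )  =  3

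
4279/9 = 475+4/9 = 475.44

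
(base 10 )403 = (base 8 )623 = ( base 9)487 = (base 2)110010011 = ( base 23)HC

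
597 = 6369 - 5772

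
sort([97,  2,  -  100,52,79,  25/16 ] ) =[ - 100,25/16, 2 , 52, 79,  97]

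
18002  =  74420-56418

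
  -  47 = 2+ - 49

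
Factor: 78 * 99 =2^1*3^3 * 11^1*13^1=7722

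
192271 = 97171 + 95100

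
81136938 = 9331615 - -71805323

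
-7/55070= - 7/55070 = -0.00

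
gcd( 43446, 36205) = 7241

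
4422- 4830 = -408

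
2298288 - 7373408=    - 5075120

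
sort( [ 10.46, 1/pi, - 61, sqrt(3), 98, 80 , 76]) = [ - 61, 1/pi, sqrt( 3 ), 10.46, 76, 80 , 98]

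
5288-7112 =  - 1824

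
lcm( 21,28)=84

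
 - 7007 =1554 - 8561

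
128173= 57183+70990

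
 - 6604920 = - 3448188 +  - 3156732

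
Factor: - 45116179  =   - 23^1*59^1*33247^1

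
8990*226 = 2031740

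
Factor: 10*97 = 970 = 2^1* 5^1 * 97^1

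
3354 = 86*39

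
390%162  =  66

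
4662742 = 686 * 6797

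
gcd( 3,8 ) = 1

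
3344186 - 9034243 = -5690057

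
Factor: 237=3^1*79^1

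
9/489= 3/163 = 0.02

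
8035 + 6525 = 14560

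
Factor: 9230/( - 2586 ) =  - 4615/1293 = - 3^( - 1 )*5^1*13^1*71^1*431^(  -  1 ) 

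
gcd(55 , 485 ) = 5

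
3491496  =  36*96986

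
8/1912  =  1/239  =  0.00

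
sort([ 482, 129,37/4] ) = [37/4, 129, 482] 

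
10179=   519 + 9660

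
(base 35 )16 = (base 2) 101001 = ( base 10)41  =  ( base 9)45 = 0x29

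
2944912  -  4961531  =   - 2016619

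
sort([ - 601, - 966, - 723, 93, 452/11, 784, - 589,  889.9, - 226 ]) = [ - 966, - 723, - 601,- 589,-226,452/11,93, 784,889.9]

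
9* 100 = 900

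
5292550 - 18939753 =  - 13647203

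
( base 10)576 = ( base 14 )2D2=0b1001000000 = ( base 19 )1b6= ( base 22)144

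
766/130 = 383/65= 5.89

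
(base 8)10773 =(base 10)4603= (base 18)e3d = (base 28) 5ob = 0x11FB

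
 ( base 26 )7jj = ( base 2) 1010001111101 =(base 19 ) ea1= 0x147D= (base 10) 5245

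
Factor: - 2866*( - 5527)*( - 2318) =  - 2^2*19^1*61^1*1433^1*5527^1 = - 36718005476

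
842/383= 842/383=   2.20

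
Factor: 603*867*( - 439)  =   - 229509639= - 3^3 * 17^2*67^1*439^1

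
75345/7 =10763 + 4/7 = 10763.57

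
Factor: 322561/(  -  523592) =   -  2^(-3)*47^1*6863^1*65449^ (-1 )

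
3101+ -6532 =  - 3431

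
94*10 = 940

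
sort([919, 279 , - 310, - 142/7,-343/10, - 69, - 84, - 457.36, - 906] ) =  [ - 906, - 457.36, - 310, - 84,-69, - 343/10 , - 142/7,279,919]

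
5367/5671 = 5367/5671 = 0.95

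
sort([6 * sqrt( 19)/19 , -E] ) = [  -  E,  6*sqrt( 19)/19] 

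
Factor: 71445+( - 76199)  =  -2^1*2377^1 = - 4754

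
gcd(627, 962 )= 1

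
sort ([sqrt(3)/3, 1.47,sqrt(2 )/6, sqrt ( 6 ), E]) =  [ sqrt( 2) /6,sqrt ( 3) /3,1.47,sqrt( 6),E ]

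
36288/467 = 36288/467  =  77.70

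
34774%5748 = 286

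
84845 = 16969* 5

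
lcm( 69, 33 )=759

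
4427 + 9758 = 14185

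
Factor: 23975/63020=35/92 = 2^ ( - 2 ) * 5^1*7^1*23^( - 1 )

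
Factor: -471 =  - 3^1*157^1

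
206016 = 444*464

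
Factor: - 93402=- 2^1*3^2*5189^1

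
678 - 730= - 52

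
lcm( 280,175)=1400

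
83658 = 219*382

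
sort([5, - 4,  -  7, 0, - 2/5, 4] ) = [ - 7,  -  4, - 2/5, 0, 4, 5] 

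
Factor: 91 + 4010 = 3^1*1367^1 = 4101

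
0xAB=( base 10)171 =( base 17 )a1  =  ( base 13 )102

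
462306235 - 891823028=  - 429516793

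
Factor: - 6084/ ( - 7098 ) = 6/7=2^1*3^1*7^ (-1 ) 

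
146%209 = 146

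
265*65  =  17225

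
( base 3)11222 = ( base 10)134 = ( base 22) 62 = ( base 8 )206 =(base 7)251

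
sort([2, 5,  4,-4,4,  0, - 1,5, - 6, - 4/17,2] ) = [ - 6, - 4, - 1, - 4/17,  0,  2,  2 , 4,4, 5 , 5]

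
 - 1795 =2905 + -4700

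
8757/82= 106 + 65/82=106.79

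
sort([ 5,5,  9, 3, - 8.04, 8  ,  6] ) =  [ - 8.04, 3, 5, 5,  6,8, 9 ] 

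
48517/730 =48517/730 =66.46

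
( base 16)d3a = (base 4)310322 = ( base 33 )33k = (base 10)3386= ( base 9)4572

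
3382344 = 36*93954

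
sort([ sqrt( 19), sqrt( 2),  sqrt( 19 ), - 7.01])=[ - 7.01, sqrt( 2), sqrt (19 ),sqrt( 19)]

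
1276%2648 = 1276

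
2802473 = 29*96637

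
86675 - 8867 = 77808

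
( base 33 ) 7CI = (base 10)8037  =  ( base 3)102000200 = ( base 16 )1F65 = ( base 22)gd7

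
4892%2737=2155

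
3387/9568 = 3387/9568 = 0.35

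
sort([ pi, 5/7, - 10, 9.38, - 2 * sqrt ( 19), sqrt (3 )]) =[ - 10, - 2*sqrt( 19) , 5/7, sqrt( 3), pi, 9.38]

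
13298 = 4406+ 8892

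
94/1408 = 47/704 = 0.07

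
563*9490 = 5342870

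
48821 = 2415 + 46406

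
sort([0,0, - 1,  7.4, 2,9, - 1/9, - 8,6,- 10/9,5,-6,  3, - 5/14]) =[ - 8, - 6,- 10/9, - 1, - 5/14, -1/9,0,0, 2, 3, 5,6, 7.4,9] 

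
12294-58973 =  - 46679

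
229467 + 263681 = 493148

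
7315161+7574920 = 14890081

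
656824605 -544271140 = 112553465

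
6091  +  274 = 6365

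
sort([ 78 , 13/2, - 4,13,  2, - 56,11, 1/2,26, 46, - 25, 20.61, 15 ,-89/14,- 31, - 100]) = [ - 100,  -  56,- 31, - 25, - 89/14, - 4, 1/2, 2, 13/2, 11, 13, 15, 20.61, 26 , 46, 78] 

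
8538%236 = 42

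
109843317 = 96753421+13089896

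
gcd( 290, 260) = 10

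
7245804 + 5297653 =12543457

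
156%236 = 156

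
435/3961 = 435/3961 = 0.11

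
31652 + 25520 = 57172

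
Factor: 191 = 191^1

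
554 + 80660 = 81214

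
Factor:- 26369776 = -2^4*23^1 * 131^1 * 547^1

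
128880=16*8055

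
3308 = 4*827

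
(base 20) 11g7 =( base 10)8727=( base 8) 21027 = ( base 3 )102222020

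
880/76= 220/19 = 11.58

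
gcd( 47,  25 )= 1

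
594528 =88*6756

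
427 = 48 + 379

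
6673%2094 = 391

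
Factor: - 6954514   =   - 2^1 * 7^1*383^1*1297^1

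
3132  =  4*783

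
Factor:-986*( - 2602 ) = 2565572 = 2^2 * 17^1 *29^1*1301^1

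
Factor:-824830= - 2^1*5^1*82483^1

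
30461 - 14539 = 15922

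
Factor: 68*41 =2^2*17^1*41^1 = 2788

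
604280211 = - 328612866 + 932893077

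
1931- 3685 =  - 1754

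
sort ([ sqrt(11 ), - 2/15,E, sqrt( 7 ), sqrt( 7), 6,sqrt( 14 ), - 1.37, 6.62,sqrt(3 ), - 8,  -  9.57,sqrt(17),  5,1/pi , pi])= [  -  9.57,-8, - 1.37, - 2/15, 1/pi,sqrt ( 3 ), sqrt(7 ) , sqrt(7),E,pi,sqrt( 11),sqrt(14 ), sqrt( 17 ), 5,6,6.62] 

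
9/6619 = 9/6619 = 0.00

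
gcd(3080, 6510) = 70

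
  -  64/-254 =32/127 = 0.25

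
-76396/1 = - 76396 = -76396.00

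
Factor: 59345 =5^1 * 11^1*13^1*83^1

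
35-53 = - 18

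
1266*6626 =8388516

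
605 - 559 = 46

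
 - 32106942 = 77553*( - 414)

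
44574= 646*69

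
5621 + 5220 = 10841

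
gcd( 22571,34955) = 1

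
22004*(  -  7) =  - 154028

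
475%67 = 6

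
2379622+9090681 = 11470303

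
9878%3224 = 206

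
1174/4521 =1174/4521 = 0.26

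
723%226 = 45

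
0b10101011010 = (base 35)145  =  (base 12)962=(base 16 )55A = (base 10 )1370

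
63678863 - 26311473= 37367390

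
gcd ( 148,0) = 148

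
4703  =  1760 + 2943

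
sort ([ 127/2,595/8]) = [ 127/2,  595/8 ] 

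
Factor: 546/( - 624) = -7/8   =  - 2^( - 3)*7^1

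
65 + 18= 83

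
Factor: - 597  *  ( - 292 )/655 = 2^2*3^1*5^( - 1) *73^1*131^(  -  1 )*199^1 =174324/655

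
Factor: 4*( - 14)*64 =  - 3584 = -2^9*7^1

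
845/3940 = 169/788 = 0.21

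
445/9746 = 445/9746 = 0.05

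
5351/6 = 891+5/6 = 891.83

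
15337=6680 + 8657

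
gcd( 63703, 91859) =1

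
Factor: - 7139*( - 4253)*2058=2^1*3^1*7^3*11^2*59^1*4253^1= 62485339686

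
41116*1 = 41116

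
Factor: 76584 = 2^3*3^1*3191^1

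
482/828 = 241/414 = 0.58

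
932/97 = 9 + 59/97 = 9.61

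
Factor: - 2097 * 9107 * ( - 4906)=93691741374= 2^1*3^2 * 7^1 * 11^1*223^1*233^1*1301^1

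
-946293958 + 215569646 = - 730724312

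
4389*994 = 4362666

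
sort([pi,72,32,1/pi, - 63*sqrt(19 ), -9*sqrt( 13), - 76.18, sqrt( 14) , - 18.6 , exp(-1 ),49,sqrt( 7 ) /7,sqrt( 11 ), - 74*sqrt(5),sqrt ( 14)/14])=[ - 63 *sqrt(19 ), - 74*sqrt( 5), - 76.18, - 9  *sqrt( 13), - 18.6  ,  sqrt( 14 ) /14,1/pi , exp( - 1),sqrt( 7)/7, pi,sqrt ( 11), sqrt( 14 ),  32, 49,72] 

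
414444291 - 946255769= - 531811478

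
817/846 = 817/846 = 0.97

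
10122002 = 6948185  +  3173817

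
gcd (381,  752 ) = 1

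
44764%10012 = 4716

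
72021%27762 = 16497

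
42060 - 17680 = 24380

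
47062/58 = 811 + 12/29 = 811.41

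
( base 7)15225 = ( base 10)4233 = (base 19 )BDF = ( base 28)5b5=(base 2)1000010001001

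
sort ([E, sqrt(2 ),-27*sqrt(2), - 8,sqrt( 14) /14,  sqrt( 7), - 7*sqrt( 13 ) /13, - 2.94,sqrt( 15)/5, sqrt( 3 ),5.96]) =[ - 27*sqrt(2 ), - 8,- 2.94,  -  7 *sqrt( 13 )/13 , sqrt( 14)/14, sqrt(15 ) /5,sqrt(2 ), sqrt( 3), sqrt( 7 ), E,5.96]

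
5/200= 1/40 = 0.03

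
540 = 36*15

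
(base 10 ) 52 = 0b110100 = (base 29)1N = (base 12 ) 44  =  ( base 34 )1I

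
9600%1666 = 1270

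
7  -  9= - 2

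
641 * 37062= 23756742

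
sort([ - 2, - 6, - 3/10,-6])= [ - 6, - 6, - 2, - 3/10 ] 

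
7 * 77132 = 539924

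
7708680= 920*8379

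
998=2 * 499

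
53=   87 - 34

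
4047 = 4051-4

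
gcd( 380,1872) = 4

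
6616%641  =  206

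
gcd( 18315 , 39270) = 165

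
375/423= 125/141 = 0.89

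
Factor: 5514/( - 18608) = -2757/9304 = - 2^(-3) * 3^1 * 919^1*1163^( - 1 )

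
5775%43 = 13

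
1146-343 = 803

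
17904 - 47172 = -29268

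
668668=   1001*668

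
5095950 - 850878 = 4245072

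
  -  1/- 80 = 1/80 = 0.01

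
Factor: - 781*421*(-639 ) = 210103839 = 3^2 *11^1*71^2*421^1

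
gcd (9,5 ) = 1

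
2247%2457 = 2247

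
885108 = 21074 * 42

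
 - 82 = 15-97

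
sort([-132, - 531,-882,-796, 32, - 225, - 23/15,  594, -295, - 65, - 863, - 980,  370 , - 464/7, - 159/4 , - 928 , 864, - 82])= [  -  980,-928,- 882, -863, -796, - 531,-295 ,- 225,-132,-82, - 464/7, - 65, -159/4, - 23/15,32, 370,  594,864]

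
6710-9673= - 2963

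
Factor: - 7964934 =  - 2^1*  3^1*1327489^1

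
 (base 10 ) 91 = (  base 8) 133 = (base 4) 1123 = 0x5B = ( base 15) 61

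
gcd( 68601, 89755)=1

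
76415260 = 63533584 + 12881676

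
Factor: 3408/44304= 13^(-1 ) = 1/13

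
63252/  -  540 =-118 +13/15 = - 117.13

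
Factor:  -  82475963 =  - 7039^1*11717^1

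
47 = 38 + 9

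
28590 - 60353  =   - 31763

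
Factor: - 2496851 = - 7^1*356693^1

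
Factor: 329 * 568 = 186872  =  2^3 * 7^1*47^1*71^1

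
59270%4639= 3602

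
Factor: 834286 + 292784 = 2^1*3^2*5^1*7^1* 1789^1 = 1127070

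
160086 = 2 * 80043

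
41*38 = 1558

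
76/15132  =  19/3783=0.01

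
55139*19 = 1047641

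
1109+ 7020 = 8129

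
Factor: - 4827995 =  - 5^1 * 19^1*50821^1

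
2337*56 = 130872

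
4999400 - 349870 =4649530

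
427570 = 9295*46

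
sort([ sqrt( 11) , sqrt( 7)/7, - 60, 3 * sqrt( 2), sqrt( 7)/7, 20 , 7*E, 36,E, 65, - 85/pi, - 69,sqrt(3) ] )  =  [ - 69,-60, - 85/pi , sqrt( 7)/7,sqrt( 7 )/7, sqrt(  3), E, sqrt( 11 ),3 * sqrt(2 ),7*E, 20,36, 65] 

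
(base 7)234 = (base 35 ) 3I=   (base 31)3u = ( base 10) 123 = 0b1111011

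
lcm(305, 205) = 12505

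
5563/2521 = 5563/2521 = 2.21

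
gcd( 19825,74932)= 13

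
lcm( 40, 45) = 360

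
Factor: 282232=2^3*35279^1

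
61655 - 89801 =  - 28146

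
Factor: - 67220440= - 2^3*5^1 * 7^1 * 240073^1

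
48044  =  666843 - 618799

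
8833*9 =79497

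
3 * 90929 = 272787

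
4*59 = 236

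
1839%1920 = 1839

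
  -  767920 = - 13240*58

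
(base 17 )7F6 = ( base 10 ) 2284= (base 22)4fi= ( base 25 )3G9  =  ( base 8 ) 4354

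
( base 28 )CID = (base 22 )KB3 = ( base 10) 9925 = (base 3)111121121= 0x26C5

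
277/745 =277/745 = 0.37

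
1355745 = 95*14271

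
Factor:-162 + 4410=2^3*3^2*59^1= 4248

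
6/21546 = 1/3591 = 0.00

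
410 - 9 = 401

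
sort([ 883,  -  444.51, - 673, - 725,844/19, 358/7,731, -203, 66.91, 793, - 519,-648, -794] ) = [ - 794, - 725,-673, - 648, - 519, - 444.51, - 203,844/19, 358/7, 66.91, 731, 793, 883]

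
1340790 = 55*24378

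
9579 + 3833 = 13412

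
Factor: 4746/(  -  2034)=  -3^( - 1)  *  7^1 = - 7/3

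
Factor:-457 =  - 457^1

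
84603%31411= 21781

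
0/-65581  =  0/1 = - 0.00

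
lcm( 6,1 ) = 6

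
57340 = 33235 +24105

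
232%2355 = 232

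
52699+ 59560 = 112259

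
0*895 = 0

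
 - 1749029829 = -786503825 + -962526004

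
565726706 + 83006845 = 648733551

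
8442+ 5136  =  13578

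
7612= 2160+5452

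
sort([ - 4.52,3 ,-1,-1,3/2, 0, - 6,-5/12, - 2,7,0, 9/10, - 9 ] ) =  [  -  9,  -  6,-4.52,-2, - 1, - 1,-5/12,0,0,9/10, 3/2, 3 , 7]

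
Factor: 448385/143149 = 5^1*7^1*23^1*257^(- 1) = 805/257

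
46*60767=2795282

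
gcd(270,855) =45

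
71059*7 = 497413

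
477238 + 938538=1415776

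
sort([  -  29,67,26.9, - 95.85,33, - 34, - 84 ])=[-95.85 , - 84,-34 , - 29, 26.9,33, 67]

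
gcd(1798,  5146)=62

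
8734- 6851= 1883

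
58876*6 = 353256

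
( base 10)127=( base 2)1111111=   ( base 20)67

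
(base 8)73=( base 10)59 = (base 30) 1t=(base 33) 1Q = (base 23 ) 2d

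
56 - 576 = -520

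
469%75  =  19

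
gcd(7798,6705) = 1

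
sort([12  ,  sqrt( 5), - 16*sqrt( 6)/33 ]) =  [- 16*  sqrt( 6) /33,  sqrt ( 5 ) , 12]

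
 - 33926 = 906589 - 940515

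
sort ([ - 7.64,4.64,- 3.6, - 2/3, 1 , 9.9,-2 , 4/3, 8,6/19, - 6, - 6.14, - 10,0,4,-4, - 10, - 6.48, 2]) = [ - 10 ,- 10,  -  7.64, - 6.48 , - 6.14, - 6, - 4, - 3.6, - 2, - 2/3, 0,6/19,1,4/3, 2,4,4.64,8,  9.9]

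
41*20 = 820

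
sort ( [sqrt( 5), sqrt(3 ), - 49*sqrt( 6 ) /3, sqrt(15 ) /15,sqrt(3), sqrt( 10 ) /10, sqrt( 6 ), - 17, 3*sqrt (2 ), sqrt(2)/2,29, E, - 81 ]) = [ -81, - 49 * sqrt( 6)/3, - 17, sqrt(15 )/15,sqrt ( 10 )/10,sqrt(2)/2, sqrt (3 ), sqrt(3 ), sqrt(5 ),sqrt ( 6 ),  E,3*sqrt( 2 ), 29 ]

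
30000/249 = 120 + 40/83 = 120.48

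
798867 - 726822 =72045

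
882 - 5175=  -  4293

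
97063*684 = 66391092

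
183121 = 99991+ 83130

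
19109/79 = 241  +  70/79 = 241.89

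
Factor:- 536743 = - 536743^1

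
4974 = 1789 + 3185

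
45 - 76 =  - 31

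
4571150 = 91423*50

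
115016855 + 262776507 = 377793362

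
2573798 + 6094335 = 8668133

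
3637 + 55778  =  59415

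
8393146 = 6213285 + 2179861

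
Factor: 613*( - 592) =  - 362896   =  - 2^4*37^1*613^1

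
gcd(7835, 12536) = 1567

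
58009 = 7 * 8287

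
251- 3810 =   -  3559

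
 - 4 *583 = -2332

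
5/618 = 5/618  =  0.01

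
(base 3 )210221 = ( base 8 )1120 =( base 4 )21100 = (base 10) 592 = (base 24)10g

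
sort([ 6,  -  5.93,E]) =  [- 5.93,E, 6]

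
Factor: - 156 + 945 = 789 = 3^1*263^1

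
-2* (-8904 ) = 17808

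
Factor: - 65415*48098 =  - 2^1*3^1*5^1*7^2*89^1*24049^1 = - 3146330670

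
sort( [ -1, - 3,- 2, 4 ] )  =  [ - 3, - 2, - 1, 4]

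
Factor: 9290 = 2^1*5^1*929^1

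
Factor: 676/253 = 2^2*11^(-1)*13^2*23^( - 1 )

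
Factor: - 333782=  - 2^1*157^1 * 1063^1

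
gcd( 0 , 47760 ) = 47760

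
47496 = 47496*1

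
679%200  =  79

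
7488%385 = 173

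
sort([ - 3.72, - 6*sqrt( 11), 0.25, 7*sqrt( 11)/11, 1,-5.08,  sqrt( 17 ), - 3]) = [ - 6 * sqrt( 11), - 5.08,  -  3.72, - 3,  0.25, 1 , 7 * sqrt(11)/11, sqrt( 17) ] 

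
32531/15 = 32531/15=2168.73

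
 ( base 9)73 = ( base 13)51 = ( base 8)102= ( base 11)60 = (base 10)66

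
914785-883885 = 30900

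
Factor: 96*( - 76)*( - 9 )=65664 = 2^7*3^3*19^1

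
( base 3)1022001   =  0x3b2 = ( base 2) 1110110010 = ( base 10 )946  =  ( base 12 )66a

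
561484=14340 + 547144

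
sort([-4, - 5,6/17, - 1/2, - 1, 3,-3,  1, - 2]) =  [-5, - 4, - 3 , - 2, - 1 ,-1/2,6/17, 1, 3 ] 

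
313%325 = 313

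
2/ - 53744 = -1/26872  =  - 0.00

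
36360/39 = 932+4/13 = 932.31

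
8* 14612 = 116896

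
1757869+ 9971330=11729199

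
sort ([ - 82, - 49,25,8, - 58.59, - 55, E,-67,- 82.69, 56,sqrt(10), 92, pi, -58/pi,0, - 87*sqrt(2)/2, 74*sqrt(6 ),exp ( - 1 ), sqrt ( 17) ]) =[ - 82.69,-82 , - 67, - 87*sqrt(2)/2, - 58.59, - 55, - 49, - 58/pi, 0,exp( - 1),  E, pi, sqrt( 10),sqrt(17 ), 8,25, 56,92, 74*sqrt(6)]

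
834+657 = 1491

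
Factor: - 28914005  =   - 5^1*5782801^1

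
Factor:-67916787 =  - 3^1*41^1*157^1*3517^1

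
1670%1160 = 510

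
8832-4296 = 4536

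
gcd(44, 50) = 2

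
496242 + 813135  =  1309377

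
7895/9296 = 7895/9296 = 0.85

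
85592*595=50927240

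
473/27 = 17  +  14/27= 17.52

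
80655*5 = 403275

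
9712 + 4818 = 14530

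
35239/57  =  618  +  13/57 = 618.23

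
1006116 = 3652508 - 2646392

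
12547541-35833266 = -23285725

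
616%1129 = 616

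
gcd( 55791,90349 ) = 1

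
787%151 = 32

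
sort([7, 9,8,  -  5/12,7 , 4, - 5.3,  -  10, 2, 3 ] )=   [-10, -5.3, - 5/12, 2, 3, 4, 7, 7, 8,9 ] 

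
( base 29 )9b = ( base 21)ck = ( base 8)420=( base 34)80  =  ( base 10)272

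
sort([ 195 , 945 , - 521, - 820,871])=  [ -820, - 521, 195, 871, 945 ]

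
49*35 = 1715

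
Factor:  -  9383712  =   - 2^5*3^1*13^1 * 73^1*103^1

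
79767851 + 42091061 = 121858912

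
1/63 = 1/63 = 0.02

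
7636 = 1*7636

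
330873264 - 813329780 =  -482456516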